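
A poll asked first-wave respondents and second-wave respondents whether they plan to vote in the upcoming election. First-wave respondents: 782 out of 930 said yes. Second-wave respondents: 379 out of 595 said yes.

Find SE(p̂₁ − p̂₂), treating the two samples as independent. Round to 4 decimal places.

p̂₁ = 782/930 = 0.8409 and p̂₂ = 379/595 = 0.6370.
SE₁ = √(p̂₁(1−p̂₁)/n₁) = √(0.8409·0.1591/930) = 0.01199; SE₂ = √(0.6370·0.3630/595) = 0.01971.
Independent samples: SE of the difference = √(SE₁² + SE₂²) = √(0.0001437601 + 0.0003884841) = 0.02307.

0.0231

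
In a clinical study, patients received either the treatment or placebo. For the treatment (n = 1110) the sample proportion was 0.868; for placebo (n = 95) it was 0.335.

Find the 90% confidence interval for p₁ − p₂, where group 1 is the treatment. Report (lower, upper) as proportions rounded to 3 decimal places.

(0.452, 0.614)

SE₁ = √(p̂₁(1−p̂₁)/n₁) = √(0.8680·0.1320/1110) = 0.01016; SE₂ = √(0.3350·0.6650/95) = 0.04843.
Independent samples: SE of the difference = √(SE₁² + SE₂²) = √(0.0001032256 + 0.0023454649) = 0.04948.
z* for 90% confidence is 1.645, so the margin of error is 1.645 × 0.04948 = 0.08139.
Point estimate p̂₁ − p̂₂ = 0.8680 − 0.3350 = 0.5330.
0.5330 ± 0.08139 → (0.452, 0.614).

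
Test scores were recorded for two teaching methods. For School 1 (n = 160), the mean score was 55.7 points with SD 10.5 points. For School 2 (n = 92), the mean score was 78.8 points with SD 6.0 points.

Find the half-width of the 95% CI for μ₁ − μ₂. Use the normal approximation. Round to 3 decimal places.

2.037

SE₁ = s₁/√n₁ = 10.5/√160 = 0.8301; SE₂ = 6.0/√92 = 0.6255.
Independent samples, unequal variances: SE_diff = √(SE₁² + SE₂²) = √(0.68906601 + 0.39125025) = 1.0394.
z* = 1.960, so margin of error = 1.960 × 1.0394 = 2.0372.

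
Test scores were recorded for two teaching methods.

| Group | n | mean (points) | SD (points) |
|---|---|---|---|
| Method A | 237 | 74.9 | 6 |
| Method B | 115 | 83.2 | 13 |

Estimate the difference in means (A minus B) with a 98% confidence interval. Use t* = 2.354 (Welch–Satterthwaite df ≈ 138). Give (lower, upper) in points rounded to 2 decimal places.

(-11.30, -5.30)

SE₁ = s₁/√n₁ = 6/√237 = 0.3897; SE₂ = 13/√115 = 1.2123.
Independent samples, unequal variances: SE_diff = √(SE₁² + SE₂²) = √(0.15186609 + 1.46967129) = 1.2734.
t* = 2.354, so margin of error = 2.354 × 1.2734 = 2.9976.
Difference in means = 74.9 − 83.2 = -8.3000.
-8.3000 ± 2.9976 → (-11.30, -5.30).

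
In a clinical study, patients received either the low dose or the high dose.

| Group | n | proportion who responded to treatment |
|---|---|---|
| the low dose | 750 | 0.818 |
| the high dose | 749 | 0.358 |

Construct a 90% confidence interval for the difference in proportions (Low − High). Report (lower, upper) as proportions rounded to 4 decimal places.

(0.4230, 0.4970)

Each SE is √(p̂(1−p̂)/n): √(0.8180·0.1820/750) = 0.01409 and √(0.3580·0.6420/749) = 0.01752.
SE(p̂₁ − p̂₂) = √(SE₁² + SE₂²) = √(0.0001985281 + 0.0003069504) = 0.02248, since the two samples are independent.
At 90% confidence z* = 1.645; margin = 1.645 × 0.02248 = 0.03698.
The difference is 0.8180 − 0.3580 = 0.4600, so the interval is 0.4600 ± 0.03698 = (0.4230, 0.4970).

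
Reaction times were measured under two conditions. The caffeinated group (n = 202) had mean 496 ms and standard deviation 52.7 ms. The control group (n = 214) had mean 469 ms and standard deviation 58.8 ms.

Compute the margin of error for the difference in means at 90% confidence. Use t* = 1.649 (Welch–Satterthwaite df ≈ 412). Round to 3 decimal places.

Per-group SEs: s₁/√n₁ = 52.7/√202 = 3.7080, s₂/√n₂ = 58.8/√214 = 4.0195.
Unpooled SE of the difference: √(13.749264 + 16.15638025) = 5.4686.
Margin of error = t* · SE = 1.649 × 5.4686 = 9.0177.

9.018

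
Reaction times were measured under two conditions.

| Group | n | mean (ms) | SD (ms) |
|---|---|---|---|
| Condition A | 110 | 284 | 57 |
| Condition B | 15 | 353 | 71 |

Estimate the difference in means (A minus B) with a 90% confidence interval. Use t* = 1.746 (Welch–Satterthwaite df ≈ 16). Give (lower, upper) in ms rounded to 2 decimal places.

(-102.38, -35.62)

Per-group SEs: s₁/√n₁ = 57/√110 = 5.4347, s₂/√n₂ = 71/√15 = 18.3321.
Unpooled SE of the difference: √(29.53596409 + 336.06589041) = 19.1207.
Margin of error = t* · SE = 1.746 × 19.1207 = 33.3847.
x̄₁ − x̄₂ = 284 − 353 = -69.0000.
CI: -69.0000 ± 33.3847 = (-102.38, -35.62).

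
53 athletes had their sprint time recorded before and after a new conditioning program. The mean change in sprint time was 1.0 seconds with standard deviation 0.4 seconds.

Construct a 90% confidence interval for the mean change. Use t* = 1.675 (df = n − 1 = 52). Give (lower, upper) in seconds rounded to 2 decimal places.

This is a matched-pairs design, so SE = s_d/√n = 0.4/√53 = 0.0549.
Margin = 1.675 × 0.0549 = 0.0920; the interval is 1.0 ± 0.0920 = (0.91, 1.09).

(0.91, 1.09)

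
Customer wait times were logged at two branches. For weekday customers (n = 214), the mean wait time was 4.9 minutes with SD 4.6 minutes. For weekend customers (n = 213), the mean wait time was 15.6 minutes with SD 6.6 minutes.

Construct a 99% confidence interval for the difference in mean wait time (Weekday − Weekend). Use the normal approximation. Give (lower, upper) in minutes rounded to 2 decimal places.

(-12.12, -9.28)

Per-group SEs: s₁/√n₁ = 4.6/√214 = 0.3144, s₂/√n₂ = 6.6/√213 = 0.4522.
Unpooled SE of the difference: √(0.09884736 + 0.20448484) = 0.5508.
Margin of error = z* · SE = 2.576 × 0.5508 = 1.4189.
x̄₁ − x̄₂ = 4.9 − 15.6 = -10.7000.
CI: -10.7000 ± 1.4189 = (-12.12, -9.28).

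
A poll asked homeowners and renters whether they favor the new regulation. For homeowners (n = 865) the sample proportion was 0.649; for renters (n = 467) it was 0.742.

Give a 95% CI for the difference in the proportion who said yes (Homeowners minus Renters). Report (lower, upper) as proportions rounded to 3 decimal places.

(-0.144, -0.042)

The two standard errors are √(0.6490×0.3510/865) = 0.01623 and √(0.7420×0.2580/467) = 0.02025.
Because the samples are independent, SE_diff = √(0.01623² + 0.02025²) = 0.02595.
Using z* = 1.960 for 95%, ME = 1.960 × 0.02595 = 0.05086.
p̂₁ − p̂₂ = -0.0930; interval -0.0930 ± 0.05086 gives (-0.144, -0.042).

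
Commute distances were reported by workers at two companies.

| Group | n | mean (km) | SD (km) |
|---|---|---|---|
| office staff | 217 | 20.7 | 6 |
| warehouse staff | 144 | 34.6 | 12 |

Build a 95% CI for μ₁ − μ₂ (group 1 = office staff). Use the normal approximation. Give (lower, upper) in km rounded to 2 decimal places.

Standard errors of each mean: 6/√217 = 0.4073 and 12/√144 = 1.0000.
SE(x̄₁ − x̄₂) = √(0.4073² + 1.0000²) = 1.0798 for independent samples with unequal variances.
With z* = 1.960, the margin is 1.960 × 1.0798 = 2.1164.
x̄₁ − x̄₂ = 20.7 − 34.6 = -13.9000; the interval is -13.9000 ± 2.1164 = (-16.02, -11.78).

(-16.02, -11.78)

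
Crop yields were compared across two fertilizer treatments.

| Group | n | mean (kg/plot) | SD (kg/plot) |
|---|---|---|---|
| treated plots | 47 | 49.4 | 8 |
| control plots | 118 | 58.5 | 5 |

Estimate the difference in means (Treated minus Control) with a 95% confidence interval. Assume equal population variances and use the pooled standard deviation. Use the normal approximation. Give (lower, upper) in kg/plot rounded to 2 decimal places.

(-11.13, -7.07)

s_p = √[((n₁−1)s₁² + (n₂−1)s₂²)/(n₁+n₂−2)] = √[(46·8² + 117·5²)/163] = 6.0005.
SE = 6.0005·√(1/47 + 1/118) = 1.0350.
With z* = 1.960, margin = 1.960 × 1.0350 = 2.0286.
x̄₁ − x̄₂ = 49.4 − 58.5 = -9.1000; interval -9.1000 ± 2.0286 = (-11.13, -7.07).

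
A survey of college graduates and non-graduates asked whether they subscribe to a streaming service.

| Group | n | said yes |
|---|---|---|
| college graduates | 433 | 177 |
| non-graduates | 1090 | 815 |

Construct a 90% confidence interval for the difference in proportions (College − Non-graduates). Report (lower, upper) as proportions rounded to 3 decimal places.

Sample proportions: 177/433 = 0.4088, 815/1090 = 0.7477.
Each SE is √(p̂(1−p̂)/n): √(0.4088·0.5912/433) = 0.02363 and √(0.7477·0.2523/1090) = 0.01316.
SE(p̂₁ − p̂₂) = √(SE₁² + SE₂²) = √(0.0005583769 + 0.0001731856) = 0.02705, since the two samples are independent.
At 90% confidence z* = 1.645; margin = 1.645 × 0.02705 = 0.04450.
The difference is 0.4088 − 0.7477 = -0.3389, so the interval is -0.3389 ± 0.04450 = (-0.383, -0.294).

(-0.383, -0.294)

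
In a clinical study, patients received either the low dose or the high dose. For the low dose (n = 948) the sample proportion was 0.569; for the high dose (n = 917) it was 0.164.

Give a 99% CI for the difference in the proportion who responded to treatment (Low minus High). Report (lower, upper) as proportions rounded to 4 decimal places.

The two standard errors are √(0.5690×0.4310/948) = 0.01608 and √(0.1640×0.8360/917) = 0.01223.
Because the samples are independent, SE_diff = √(0.01608² + 0.01223²) = 0.02020.
Using z* = 2.576 for 99%, ME = 2.576 × 0.02020 = 0.05204.
p̂₁ − p̂₂ = 0.4050; interval 0.4050 ± 0.05204 gives (0.3530, 0.4570).

(0.3530, 0.4570)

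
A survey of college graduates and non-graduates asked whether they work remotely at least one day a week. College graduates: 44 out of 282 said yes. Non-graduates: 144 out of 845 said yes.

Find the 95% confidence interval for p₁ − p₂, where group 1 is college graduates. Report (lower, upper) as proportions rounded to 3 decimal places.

First, p̂₁ = 44/282 = 0.1560; p̂₂ = 144/845 = 0.1704.
The two standard errors are √(0.1560×0.8440/282) = 0.02161 and √(0.1704×0.8296/845) = 0.01293.
Because the samples are independent, SE_diff = √(0.02161² + 0.01293²) = 0.02518.
Using z* = 1.960 for 95%, ME = 1.960 × 0.02518 = 0.04935.
p̂₁ − p̂₂ = -0.0144; interval -0.0144 ± 0.04935 gives (-0.064, 0.035).

(-0.064, 0.035)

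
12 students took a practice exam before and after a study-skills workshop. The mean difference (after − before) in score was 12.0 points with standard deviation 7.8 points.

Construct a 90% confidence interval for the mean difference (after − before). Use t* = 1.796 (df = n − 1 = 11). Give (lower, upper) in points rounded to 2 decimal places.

This is a matched-pairs design, so SE = s_d/√n = 7.8/√12 = 2.2517.
Margin = 1.796 × 2.2517 = 4.0441; the interval is 12.0 ± 4.0441 = (7.96, 16.04).

(7.96, 16.04)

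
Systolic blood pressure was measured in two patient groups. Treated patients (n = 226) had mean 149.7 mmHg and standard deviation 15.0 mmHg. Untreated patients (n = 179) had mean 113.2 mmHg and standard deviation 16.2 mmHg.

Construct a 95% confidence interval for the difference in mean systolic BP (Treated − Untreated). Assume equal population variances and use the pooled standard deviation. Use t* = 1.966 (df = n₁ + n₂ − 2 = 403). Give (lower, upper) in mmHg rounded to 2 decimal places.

(33.44, 39.56)

s_p = √[((n₁−1)s₁² + (n₂−1)s₂²)/(n₁+n₂−2)] = √[(225·15.0² + 178·16.2²)/403] = 15.5415.
SE = 15.5415·√(1/226 + 1/179) = 1.5550.
With t* = 1.966, margin = 1.966 × 1.5550 = 3.0571.
x̄₁ − x̄₂ = 149.7 − 113.2 = 36.5000; interval 36.5000 ± 3.0571 = (33.44, 39.56).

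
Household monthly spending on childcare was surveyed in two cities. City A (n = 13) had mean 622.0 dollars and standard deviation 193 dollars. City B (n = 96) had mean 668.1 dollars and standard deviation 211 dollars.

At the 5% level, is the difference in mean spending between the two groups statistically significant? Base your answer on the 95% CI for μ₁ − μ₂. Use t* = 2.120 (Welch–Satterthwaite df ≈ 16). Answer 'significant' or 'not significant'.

not significant

SE₁ = s₁/√n₁ = 193/√13 = 53.5286; SE₂ = 211/√96 = 21.5351.
Independent samples, unequal variances: SE_diff = √(SE₁² + SE₂²) = √(2865.31101796 + 463.76053201) = 57.6981.
t* = 2.120, so margin of error = 2.120 × 57.6981 = 122.3200.
Difference in means = 622.0 − 668.1 = -46.1000.
-46.1000 ± 122.3200 → (-168.4200, 76.2200).
The interval (-168.4200, 76.2200) contains 0, so the difference is not significant.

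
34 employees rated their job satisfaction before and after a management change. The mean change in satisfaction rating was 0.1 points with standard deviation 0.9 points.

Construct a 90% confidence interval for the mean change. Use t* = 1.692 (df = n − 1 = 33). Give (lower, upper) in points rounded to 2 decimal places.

This is a matched-pairs design, so SE = s_d/√n = 0.9/√34 = 0.1543.
Margin = 1.692 × 0.1543 = 0.2611; the interval is 0.1 ± 0.2611 = (-0.16, 0.36).

(-0.16, 0.36)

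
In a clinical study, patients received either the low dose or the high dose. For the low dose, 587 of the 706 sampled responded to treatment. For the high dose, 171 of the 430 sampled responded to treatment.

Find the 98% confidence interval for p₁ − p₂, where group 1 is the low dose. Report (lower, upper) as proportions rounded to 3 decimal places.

First, p̂₁ = 587/706 = 0.8314; p̂₂ = 171/430 = 0.3977.
The two standard errors are √(0.8314×0.1686/706) = 0.01409 and √(0.3977×0.6023/430) = 0.02360.
Because the samples are independent, SE_diff = √(0.01409² + 0.02360²) = 0.02749.
Using z* = 2.326 for 98%, ME = 2.326 × 0.02749 = 0.06394.
p̂₁ − p̂₂ = 0.4337; interval 0.4337 ± 0.06394 gives (0.370, 0.498).

(0.370, 0.498)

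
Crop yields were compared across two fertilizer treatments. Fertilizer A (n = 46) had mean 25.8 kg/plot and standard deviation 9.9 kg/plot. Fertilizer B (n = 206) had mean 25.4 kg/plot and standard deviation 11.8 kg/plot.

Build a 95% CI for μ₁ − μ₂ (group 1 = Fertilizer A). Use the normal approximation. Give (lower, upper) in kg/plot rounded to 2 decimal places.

Per-group SEs: s₁/√n₁ = 9.9/√46 = 1.4597, s₂/√n₂ = 11.8/√206 = 0.8221.
Unpooled SE of the difference: √(2.13072409 + 0.67584841) = 1.6753.
Margin of error = z* · SE = 1.960 × 1.6753 = 3.2836.
x̄₁ − x̄₂ = 25.8 − 25.4 = 0.4000.
CI: 0.4000 ± 3.2836 = (-2.88, 3.68).

(-2.88, 3.68)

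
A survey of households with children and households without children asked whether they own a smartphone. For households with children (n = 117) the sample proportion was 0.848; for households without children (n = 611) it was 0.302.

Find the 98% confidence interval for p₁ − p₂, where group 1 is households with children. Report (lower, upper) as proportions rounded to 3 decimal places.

(0.458, 0.634)

The two standard errors are √(0.8480×0.1520/117) = 0.03319 and √(0.3020×0.6980/611) = 0.01857.
Because the samples are independent, SE_diff = √(0.03319² + 0.01857²) = 0.03803.
Using z* = 2.326 for 98%, ME = 2.326 × 0.03803 = 0.08846.
p̂₁ − p̂₂ = 0.5460; interval 0.5460 ± 0.08846 gives (0.458, 0.634).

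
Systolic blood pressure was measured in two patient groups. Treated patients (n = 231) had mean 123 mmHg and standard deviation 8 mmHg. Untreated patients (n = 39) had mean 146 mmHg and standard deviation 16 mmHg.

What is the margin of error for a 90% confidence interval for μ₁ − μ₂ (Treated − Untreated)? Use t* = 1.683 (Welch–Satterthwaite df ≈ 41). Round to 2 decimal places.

4.40

Per-group SEs: s₁/√n₁ = 8/√231 = 0.5264, s₂/√n₂ = 16/√39 = 2.5621.
Unpooled SE of the difference: √(0.27709696 + 6.56435641) = 2.6156.
Margin of error = t* · SE = 1.683 × 2.6156 = 4.4021.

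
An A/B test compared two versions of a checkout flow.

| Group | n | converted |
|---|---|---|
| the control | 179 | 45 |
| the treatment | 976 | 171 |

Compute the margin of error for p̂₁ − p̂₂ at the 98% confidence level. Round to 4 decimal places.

0.0806

First, p̂₁ = 45/179 = 0.2514; p̂₂ = 171/976 = 0.1752.
The two standard errors are √(0.2514×0.7486/179) = 0.03243 and √(0.1752×0.8248/976) = 0.01217.
Because the samples are independent, SE_diff = √(0.03243² + 0.01217²) = 0.03464.
Using z* = 2.326 for 98%, ME = 2.326 × 0.03464 = 0.08057.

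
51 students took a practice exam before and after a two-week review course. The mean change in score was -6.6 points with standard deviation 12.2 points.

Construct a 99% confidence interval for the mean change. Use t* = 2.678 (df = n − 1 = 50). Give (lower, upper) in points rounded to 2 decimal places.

(-11.17, -2.03)

This is a matched-pairs design, so SE = s_d/√n = 12.2/√51 = 1.7083.
Margin = 2.678 × 1.7083 = 4.5748; the interval is -6.6 ± 4.5748 = (-11.17, -2.03).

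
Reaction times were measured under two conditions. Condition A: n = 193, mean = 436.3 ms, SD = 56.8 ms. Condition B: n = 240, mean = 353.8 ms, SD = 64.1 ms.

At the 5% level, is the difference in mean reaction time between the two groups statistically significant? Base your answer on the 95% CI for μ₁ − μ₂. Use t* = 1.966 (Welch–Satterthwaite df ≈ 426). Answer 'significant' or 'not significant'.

significant

SE₁ = s₁/√n₁ = 56.8/√193 = 4.0886; SE₂ = 64.1/√240 = 4.1376.
Independent samples, unequal variances: SE_diff = √(SE₁² + SE₂²) = √(16.71664996 + 17.11973376) = 5.8169.
t* = 1.966, so margin of error = 1.966 × 5.8169 = 11.4360.
Difference in means = 436.3 − 353.8 = 82.5000.
82.5000 ± 11.4360 → (71.0640, 93.9360).
The interval (71.0640, 93.9360) does not contain 0, so the difference is significant.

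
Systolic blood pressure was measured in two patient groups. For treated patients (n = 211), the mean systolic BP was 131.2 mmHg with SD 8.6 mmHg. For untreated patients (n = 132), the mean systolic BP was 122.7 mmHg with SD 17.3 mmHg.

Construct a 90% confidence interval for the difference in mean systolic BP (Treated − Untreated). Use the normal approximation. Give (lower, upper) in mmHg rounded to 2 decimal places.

(5.84, 11.16)

Standard errors of each mean: 8.6/√211 = 0.5920 and 17.3/√132 = 1.5058.
SE(x̄₁ − x̄₂) = √(0.5920² + 1.5058²) = 1.6180 for independent samples with unequal variances.
With z* = 1.645, the margin is 1.645 × 1.6180 = 2.6616.
x̄₁ − x̄₂ = 131.2 − 122.7 = 8.5000; the interval is 8.5000 ± 2.6616 = (5.84, 11.16).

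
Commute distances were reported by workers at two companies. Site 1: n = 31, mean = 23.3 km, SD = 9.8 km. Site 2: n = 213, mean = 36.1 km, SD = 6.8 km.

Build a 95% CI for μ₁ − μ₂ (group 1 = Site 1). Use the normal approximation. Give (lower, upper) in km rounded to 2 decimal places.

Per-group SEs: s₁/√n₁ = 9.8/√31 = 1.7601, s₂/√n₂ = 6.8/√213 = 0.4659.
Unpooled SE of the difference: √(3.09795201 + 0.21706281) = 1.8207.
Margin of error = z* · SE = 1.960 × 1.8207 = 3.5686.
x̄₁ − x̄₂ = 23.3 − 36.1 = -12.8000.
CI: -12.8000 ± 3.5686 = (-16.37, -9.23).

(-16.37, -9.23)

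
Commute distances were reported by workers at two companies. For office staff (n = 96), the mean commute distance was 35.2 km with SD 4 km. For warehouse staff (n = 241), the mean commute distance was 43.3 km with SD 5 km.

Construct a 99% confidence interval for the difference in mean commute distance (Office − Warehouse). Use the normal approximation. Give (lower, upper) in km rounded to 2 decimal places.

SE₁ = s₁/√n₁ = 4/√96 = 0.4082; SE₂ = 5/√241 = 0.3221.
Independent samples, unequal variances: SE_diff = √(SE₁² + SE₂²) = √(0.16662724 + 0.10374841) = 0.5200.
z* = 2.576, so margin of error = 2.576 × 0.5200 = 1.3395.
Difference in means = 35.2 − 43.3 = -8.1000.
-8.1000 ± 1.3395 → (-9.44, -6.76).

(-9.44, -6.76)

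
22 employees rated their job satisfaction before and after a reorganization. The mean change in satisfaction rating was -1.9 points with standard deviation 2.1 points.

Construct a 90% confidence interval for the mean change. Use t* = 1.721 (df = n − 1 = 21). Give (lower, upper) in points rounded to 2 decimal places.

Paired design: SE = s_d/√n = 2.1/√22 = 0.4477.
t* = 1.721; margin of error = 1.721 × 0.4477 = 0.7705.
-1.9 ± 0.7705 → (-2.67, -1.13).

(-2.67, -1.13)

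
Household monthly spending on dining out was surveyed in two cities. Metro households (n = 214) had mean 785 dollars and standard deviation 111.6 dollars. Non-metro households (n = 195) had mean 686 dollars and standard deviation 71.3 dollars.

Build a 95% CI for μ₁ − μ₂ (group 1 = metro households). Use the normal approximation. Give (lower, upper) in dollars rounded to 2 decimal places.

SE₁ = s₁/√n₁ = 111.6/√214 = 7.6288; SE₂ = 71.3/√195 = 5.1059.
Independent samples, unequal variances: SE_diff = √(SE₁² + SE₂²) = √(58.19858944 + 26.07021481) = 9.1798.
z* = 1.960, so margin of error = 1.960 × 9.1798 = 17.9924.
Difference in means = 785 − 686 = 99.0000.
99.0000 ± 17.9924 → (81.01, 116.99).

(81.01, 116.99)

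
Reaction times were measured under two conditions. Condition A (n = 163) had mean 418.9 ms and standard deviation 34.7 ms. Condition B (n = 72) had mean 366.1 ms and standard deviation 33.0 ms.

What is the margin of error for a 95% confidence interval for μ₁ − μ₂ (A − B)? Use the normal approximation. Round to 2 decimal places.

9.30

Per-group SEs: s₁/√n₁ = 34.7/√163 = 2.7179, s₂/√n₂ = 33.0/√72 = 3.8891.
Unpooled SE of the difference: √(7.38698041 + 15.12509881) = 4.7447.
Margin of error = z* · SE = 1.960 × 4.7447 = 9.2996.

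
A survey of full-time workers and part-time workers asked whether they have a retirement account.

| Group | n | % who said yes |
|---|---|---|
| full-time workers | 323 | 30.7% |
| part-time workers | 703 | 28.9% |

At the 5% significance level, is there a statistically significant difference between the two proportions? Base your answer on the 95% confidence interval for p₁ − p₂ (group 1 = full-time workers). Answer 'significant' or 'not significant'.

not significant

Each SE is √(p̂(1−p̂)/n): √(0.3070·0.6930/323) = 0.02566 and √(0.2890·0.7110/703) = 0.01710.
SE(p̂₁ − p̂₂) = √(SE₁² + SE₂²) = √(0.0006584356 + 0.00029241) = 0.03084, since the two samples are independent.
At 95% confidence z* = 1.960; margin = 1.960 × 0.03084 = 0.06045.
The difference is 0.3070 − 0.2890 = 0.0180, so the interval is 0.0180 ± 0.06045 = (-0.04245, 0.07845).
The interval (-0.04245, 0.07845) contains 0, so the difference is not significant.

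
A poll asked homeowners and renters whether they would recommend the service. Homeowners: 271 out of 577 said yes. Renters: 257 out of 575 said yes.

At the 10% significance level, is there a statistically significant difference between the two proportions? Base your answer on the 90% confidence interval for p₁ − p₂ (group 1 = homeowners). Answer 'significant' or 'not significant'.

First, p̂₁ = 271/577 = 0.4697; p̂₂ = 257/575 = 0.4470.
The two standard errors are √(0.4697×0.5303/577) = 0.02078 and √(0.4470×0.5530/575) = 0.02073.
Because the samples are independent, SE_diff = √(0.02078² + 0.02073²) = 0.02935.
Using z* = 1.645 for 90%, ME = 1.645 × 0.02935 = 0.04828.
p̂₁ − p̂₂ = 0.0227; interval 0.0227 ± 0.04828 gives (-0.02558, 0.07098).
The interval (-0.02558, 0.07098) contains 0, so the difference is not significant.

not significant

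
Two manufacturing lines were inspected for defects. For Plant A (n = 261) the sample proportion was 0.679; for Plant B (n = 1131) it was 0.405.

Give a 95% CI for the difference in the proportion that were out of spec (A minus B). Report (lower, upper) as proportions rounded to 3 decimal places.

(0.211, 0.337)

The two standard errors are √(0.6790×0.3210/261) = 0.02890 and √(0.4050×0.5950/1131) = 0.01460.
Because the samples are independent, SE_diff = √(0.02890² + 0.01460²) = 0.03238.
Using z* = 1.960 for 95%, ME = 1.960 × 0.03238 = 0.06346.
p̂₁ − p̂₂ = 0.2740; interval 0.2740 ± 0.06346 gives (0.211, 0.337).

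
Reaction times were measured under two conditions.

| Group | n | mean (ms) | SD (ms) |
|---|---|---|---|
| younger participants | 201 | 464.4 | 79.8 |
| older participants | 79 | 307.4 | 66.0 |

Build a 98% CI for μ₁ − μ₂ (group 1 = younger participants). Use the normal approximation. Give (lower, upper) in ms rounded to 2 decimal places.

Standard errors of each mean: 79.8/√201 = 5.6287 and 66.0/√79 = 7.4256.
SE(x̄₁ − x̄₂) = √(5.6287² + 7.4256²) = 9.3178 for independent samples with unequal variances.
With z* = 2.326, the margin is 2.326 × 9.3178 = 21.6732.
x̄₁ − x̄₂ = 464.4 − 307.4 = 157.0000; the interval is 157.0000 ± 21.6732 = (135.33, 178.67).

(135.33, 178.67)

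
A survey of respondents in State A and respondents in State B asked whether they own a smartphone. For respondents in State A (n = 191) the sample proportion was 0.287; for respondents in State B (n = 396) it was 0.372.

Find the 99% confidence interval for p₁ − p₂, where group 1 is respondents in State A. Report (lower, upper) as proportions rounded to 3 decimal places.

SE₁ = √(p̂₁(1−p̂₁)/n₁) = √(0.2870·0.7130/191) = 0.03273; SE₂ = √(0.3720·0.6280/396) = 0.02429.
Independent samples: SE of the difference = √(SE₁² + SE₂²) = √(0.0010712529 + 0.0005900041) = 0.04076.
z* for 99% confidence is 2.576, so the margin of error is 2.576 × 0.04076 = 0.10500.
Point estimate p̂₁ − p̂₂ = 0.2870 − 0.3720 = -0.0850.
-0.0850 ± 0.10500 → (-0.190, 0.020).

(-0.190, 0.020)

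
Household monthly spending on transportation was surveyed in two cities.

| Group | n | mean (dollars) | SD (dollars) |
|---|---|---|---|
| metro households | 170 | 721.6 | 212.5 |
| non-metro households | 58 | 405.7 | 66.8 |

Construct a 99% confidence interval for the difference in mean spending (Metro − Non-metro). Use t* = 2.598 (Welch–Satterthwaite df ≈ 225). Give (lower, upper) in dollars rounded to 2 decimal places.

Standard errors of each mean: 212.5/√170 = 16.2980 and 66.8/√58 = 8.7713.
SE(x̄₁ − x̄₂) = √(16.2980² + 8.7713²) = 18.5084 for independent samples with unequal variances.
With t* = 2.598, the margin is 2.598 × 18.5084 = 48.0848.
x̄₁ − x̄₂ = 721.6 − 405.7 = 315.9000; the interval is 315.9000 ± 48.0848 = (267.82, 363.98).

(267.82, 363.98)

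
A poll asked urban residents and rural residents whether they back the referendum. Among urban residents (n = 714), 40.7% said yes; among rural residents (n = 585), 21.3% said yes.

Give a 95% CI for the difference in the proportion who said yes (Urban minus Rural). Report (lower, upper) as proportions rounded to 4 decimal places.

SE₁ = √(p̂₁(1−p̂₁)/n₁) = √(0.4070·0.5930/714) = 0.01839; SE₂ = √(0.2130·0.7870/585) = 0.01693.
Independent samples: SE of the difference = √(SE₁² + SE₂²) = √(0.0003381921 + 0.0002866249) = 0.02500.
z* for 95% confidence is 1.960, so the margin of error is 1.960 × 0.02500 = 0.04900.
Point estimate p̂₁ − p̂₂ = 0.4070 − 0.2130 = 0.1940.
0.1940 ± 0.04900 → (0.1450, 0.2430).

(0.1450, 0.2430)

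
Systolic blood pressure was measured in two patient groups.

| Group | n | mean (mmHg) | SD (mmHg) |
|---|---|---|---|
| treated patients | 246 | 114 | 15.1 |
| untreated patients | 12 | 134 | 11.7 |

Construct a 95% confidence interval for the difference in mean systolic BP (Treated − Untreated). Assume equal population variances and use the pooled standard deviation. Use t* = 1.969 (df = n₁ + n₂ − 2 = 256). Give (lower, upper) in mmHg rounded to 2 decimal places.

Pooled variance s_p² = [245·15.1² + 11·11.7²] / (246+12−2) = 224.0947, so s_p = 14.9698.
SE_diff = s_p·√(1/n₁ + 1/n₂) = 14.9698·√(1/246 + 1/12) = 4.4256.
t* = 1.969; margin = 1.969 × 4.4256 = 8.7140.
Difference = 114 − 134 = -20.0000.
-20.0000 ± 8.7140 → (-28.71, -11.29).

(-28.71, -11.29)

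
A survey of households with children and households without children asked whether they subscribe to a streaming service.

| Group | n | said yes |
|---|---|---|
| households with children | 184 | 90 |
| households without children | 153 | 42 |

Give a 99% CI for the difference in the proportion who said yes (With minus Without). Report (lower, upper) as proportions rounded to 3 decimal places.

(0.082, 0.347)

First, p̂₁ = 90/184 = 0.4891; p̂₂ = 42/153 = 0.2745.
The two standard errors are √(0.4891×0.5109/184) = 0.03685 and √(0.2745×0.7255/153) = 0.03608.
Because the samples are independent, SE_diff = √(0.03685² + 0.03608²) = 0.05157.
Using z* = 2.576 for 99%, ME = 2.576 × 0.05157 = 0.13284.
p̂₁ − p̂₂ = 0.2146; interval 0.2146 ± 0.13284 gives (0.082, 0.347).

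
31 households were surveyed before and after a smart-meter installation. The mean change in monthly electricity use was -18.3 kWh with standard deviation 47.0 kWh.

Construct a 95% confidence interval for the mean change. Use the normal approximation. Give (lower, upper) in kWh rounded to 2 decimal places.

(-34.85, -1.75)

This is a matched-pairs design, so SE = s_d/√n = 47.0/√31 = 8.4414.
Margin = 1.960 × 8.4414 = 16.5451; the interval is -18.3 ± 16.5451 = (-34.85, -1.75).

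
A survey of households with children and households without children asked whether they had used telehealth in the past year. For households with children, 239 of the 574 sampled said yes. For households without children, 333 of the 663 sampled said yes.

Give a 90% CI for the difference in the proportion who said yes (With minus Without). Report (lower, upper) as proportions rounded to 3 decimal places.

(-0.132, -0.039)

First, p̂₁ = 239/574 = 0.4164; p̂₂ = 333/663 = 0.5023.
The two standard errors are √(0.4164×0.5836/574) = 0.02058 and √(0.5023×0.4977/663) = 0.01942.
Because the samples are independent, SE_diff = √(0.02058² + 0.01942²) = 0.02830.
Using z* = 1.645 for 90%, ME = 1.645 × 0.02830 = 0.04655.
p̂₁ − p̂₂ = -0.0859; interval -0.0859 ± 0.04655 gives (-0.132, -0.039).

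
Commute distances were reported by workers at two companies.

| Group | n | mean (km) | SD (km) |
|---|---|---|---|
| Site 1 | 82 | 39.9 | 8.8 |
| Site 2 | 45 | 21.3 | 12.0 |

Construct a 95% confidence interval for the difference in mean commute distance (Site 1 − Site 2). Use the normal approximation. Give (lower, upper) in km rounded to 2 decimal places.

Per-group SEs: s₁/√n₁ = 8.8/√82 = 0.9718, s₂/√n₂ = 12.0/√45 = 1.7889.
Unpooled SE of the difference: √(0.94439524 + 3.20016321) = 2.0358.
Margin of error = z* · SE = 1.960 × 2.0358 = 3.9902.
x̄₁ − x̄₂ = 39.9 − 21.3 = 18.6000.
CI: 18.6000 ± 3.9902 = (14.61, 22.59).

(14.61, 22.59)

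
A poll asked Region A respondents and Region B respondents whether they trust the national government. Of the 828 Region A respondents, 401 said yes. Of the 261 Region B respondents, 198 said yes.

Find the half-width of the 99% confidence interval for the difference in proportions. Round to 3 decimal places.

0.082

p̂₁ = 401/828 = 0.4843 and p̂₂ = 198/261 = 0.7586.
SE₁ = √(p̂₁(1−p̂₁)/n₁) = √(0.4843·0.5157/828) = 0.01737; SE₂ = √(0.7586·0.2414/261) = 0.02649.
Independent samples: SE of the difference = √(SE₁² + SE₂²) = √(0.0003017169 + 0.0007017201) = 0.03168.
z* for 99% confidence is 2.576, so the margin of error is 2.576 × 0.03168 = 0.08161.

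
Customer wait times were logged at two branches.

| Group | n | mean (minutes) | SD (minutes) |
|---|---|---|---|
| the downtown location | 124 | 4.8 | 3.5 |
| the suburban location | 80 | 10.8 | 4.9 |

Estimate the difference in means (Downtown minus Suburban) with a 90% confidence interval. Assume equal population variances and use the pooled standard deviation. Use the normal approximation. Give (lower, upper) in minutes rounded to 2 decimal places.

Pooled variance s_p² = [123·3.5² + 79·4.9²] / (124+80−2) = 16.8492, so s_p = 4.1048.
SE_diff = s_p·√(1/n₁ + 1/n₂) = 4.1048·√(1/124 + 1/80) = 0.5886.
z* = 1.645; margin = 1.645 × 0.5886 = 0.9682.
Difference = 4.8 − 10.8 = -6.0000.
-6.0000 ± 0.9682 → (-6.97, -5.03).

(-6.97, -5.03)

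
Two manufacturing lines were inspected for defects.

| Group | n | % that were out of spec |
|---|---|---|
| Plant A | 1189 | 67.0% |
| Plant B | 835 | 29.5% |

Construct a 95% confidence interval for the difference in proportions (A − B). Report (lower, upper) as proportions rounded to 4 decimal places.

(0.3341, 0.4159)

Each SE is √(p̂(1−p̂)/n): √(0.6700·0.3300/1189) = 0.01364 and √(0.2950·0.7050/835) = 0.01578.
SE(p̂₁ − p̂₂) = √(SE₁² + SE₂²) = √(0.0001860496 + 0.0002490084) = 0.02086, since the two samples are independent.
At 95% confidence z* = 1.960; margin = 1.960 × 0.02086 = 0.04089.
The difference is 0.6700 − 0.2950 = 0.3750, so the interval is 0.3750 ± 0.04089 = (0.3341, 0.4159).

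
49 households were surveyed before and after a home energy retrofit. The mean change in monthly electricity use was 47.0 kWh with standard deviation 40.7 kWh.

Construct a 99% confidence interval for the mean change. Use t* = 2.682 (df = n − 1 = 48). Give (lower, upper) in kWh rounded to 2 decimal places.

Paired design: SE = s_d/√n = 40.7/√49 = 5.8143.
t* = 2.682; margin of error = 2.682 × 5.8143 = 15.5940.
47.0 ± 15.5940 → (31.41, 62.59).

(31.41, 62.59)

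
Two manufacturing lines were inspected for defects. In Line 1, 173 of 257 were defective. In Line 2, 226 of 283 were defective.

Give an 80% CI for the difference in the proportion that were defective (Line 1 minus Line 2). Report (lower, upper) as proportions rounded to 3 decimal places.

Sample proportions: 173/257 = 0.6732, 226/283 = 0.7986.
Each SE is √(p̂(1−p̂)/n): √(0.6732·0.3268/257) = 0.02926 and √(0.7986·0.2014/283) = 0.02384.
SE(p̂₁ − p̂₂) = √(SE₁² + SE₂²) = √(0.0008561476 + 0.0005683456) = 0.03774, since the two samples are independent.
At 80% confidence z* = 1.282; margin = 1.282 × 0.03774 = 0.04838.
The difference is 0.6732 − 0.7986 = -0.1254, so the interval is -0.1254 ± 0.04838 = (-0.174, -0.077).

(-0.174, -0.077)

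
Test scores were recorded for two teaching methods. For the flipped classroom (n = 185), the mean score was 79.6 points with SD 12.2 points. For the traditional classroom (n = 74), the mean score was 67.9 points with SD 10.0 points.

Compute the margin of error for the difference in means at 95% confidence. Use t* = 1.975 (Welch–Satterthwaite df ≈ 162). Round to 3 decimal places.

2.900

Per-group SEs: s₁/√n₁ = 12.2/√185 = 0.8970, s₂/√n₂ = 10.0/√74 = 1.1625.
Unpooled SE of the difference: √(0.804609 + 1.35140625) = 1.4683.
Margin of error = t* · SE = 1.975 × 1.4683 = 2.8999.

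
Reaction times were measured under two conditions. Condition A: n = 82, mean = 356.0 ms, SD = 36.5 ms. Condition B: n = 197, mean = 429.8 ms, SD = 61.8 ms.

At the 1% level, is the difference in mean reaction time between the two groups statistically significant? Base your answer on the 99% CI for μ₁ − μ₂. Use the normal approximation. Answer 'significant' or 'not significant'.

SE₁ = s₁/√n₁ = 36.5/√82 = 4.0308; SE₂ = 61.8/√197 = 4.4031.
Independent samples, unequal variances: SE_diff = √(SE₁² + SE₂²) = √(16.24734864 + 19.38728961) = 5.9695.
z* = 2.576, so margin of error = 2.576 × 5.9695 = 15.3774.
Difference in means = 356.0 − 429.8 = -73.8000.
-73.8000 ± 15.3774 → (-89.1774, -58.4226).
The interval (-89.1774, -58.4226) does not contain 0, so the difference is significant.

significant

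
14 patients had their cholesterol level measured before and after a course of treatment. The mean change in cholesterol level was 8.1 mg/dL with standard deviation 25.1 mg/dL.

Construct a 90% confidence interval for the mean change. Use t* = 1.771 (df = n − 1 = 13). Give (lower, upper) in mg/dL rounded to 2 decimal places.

(-3.78, 19.98)

This is a matched-pairs design, so SE = s_d/√n = 25.1/√14 = 6.7083.
Margin = 1.771 × 6.7083 = 11.8804; the interval is 8.1 ± 11.8804 = (-3.78, 19.98).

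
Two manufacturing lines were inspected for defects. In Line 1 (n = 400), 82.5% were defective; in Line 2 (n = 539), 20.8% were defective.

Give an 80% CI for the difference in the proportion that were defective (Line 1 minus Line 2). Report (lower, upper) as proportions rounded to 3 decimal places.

SE₁ = √(p̂₁(1−p̂₁)/n₁) = √(0.8250·0.1750/400) = 0.01900; SE₂ = √(0.2080·0.7920/539) = 0.01748.
Independent samples: SE of the difference = √(SE₁² + SE₂²) = √(0.000361 + 0.0003055504) = 0.02582.
z* for 80% confidence is 1.282, so the margin of error is 1.282 × 0.02582 = 0.03310.
Point estimate p̂₁ − p̂₂ = 0.8250 − 0.2080 = 0.6170.
0.6170 ± 0.03310 → (0.584, 0.650).

(0.584, 0.650)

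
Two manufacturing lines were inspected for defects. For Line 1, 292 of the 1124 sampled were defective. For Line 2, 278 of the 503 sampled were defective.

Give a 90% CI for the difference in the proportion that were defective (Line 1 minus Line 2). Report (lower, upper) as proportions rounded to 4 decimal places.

Sample proportions: 292/1124 = 0.2598, 278/503 = 0.5527.
Each SE is √(p̂(1−p̂)/n): √(0.2598·0.7402/1124) = 0.01308 and √(0.5527·0.4473/503) = 0.02217.
SE(p̂₁ − p̂₂) = √(SE₁² + SE₂²) = √(0.0001710864 + 0.0004915089) = 0.02574, since the two samples are independent.
At 90% confidence z* = 1.645; margin = 1.645 × 0.02574 = 0.04234.
The difference is 0.2598 − 0.5527 = -0.2929, so the interval is -0.2929 ± 0.04234 = (-0.3352, -0.2506).

(-0.3352, -0.2506)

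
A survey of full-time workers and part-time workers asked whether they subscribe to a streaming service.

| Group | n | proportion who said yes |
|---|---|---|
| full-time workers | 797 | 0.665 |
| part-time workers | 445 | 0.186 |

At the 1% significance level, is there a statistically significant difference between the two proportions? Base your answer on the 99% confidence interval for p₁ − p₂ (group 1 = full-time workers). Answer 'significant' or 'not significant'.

significant

Each SE is √(p̂(1−p̂)/n): √(0.6650·0.3350/797) = 0.01672 and √(0.1860·0.8140/445) = 0.01845.
SE(p̂₁ − p̂₂) = √(SE₁² + SE₂²) = √(0.0002795584 + 0.0003404025) = 0.02490, since the two samples are independent.
At 99% confidence z* = 2.576; margin = 2.576 × 0.02490 = 0.06414.
The difference is 0.6650 − 0.1860 = 0.4790, so the interval is 0.4790 ± 0.06414 = (0.41486, 0.54314).
The interval (0.41486, 0.54314) does not contain 0, so the difference is significant.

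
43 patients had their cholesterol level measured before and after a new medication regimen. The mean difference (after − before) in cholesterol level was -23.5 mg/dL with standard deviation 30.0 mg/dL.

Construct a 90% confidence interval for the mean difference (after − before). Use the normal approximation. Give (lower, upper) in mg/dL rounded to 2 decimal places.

(-31.03, -15.97)

Paired design: SE = s_d/√n = 30.0/√43 = 4.5750.
z* = 1.645; margin of error = 1.645 × 4.5750 = 7.5259.
-23.5 ± 7.5259 → (-31.03, -15.97).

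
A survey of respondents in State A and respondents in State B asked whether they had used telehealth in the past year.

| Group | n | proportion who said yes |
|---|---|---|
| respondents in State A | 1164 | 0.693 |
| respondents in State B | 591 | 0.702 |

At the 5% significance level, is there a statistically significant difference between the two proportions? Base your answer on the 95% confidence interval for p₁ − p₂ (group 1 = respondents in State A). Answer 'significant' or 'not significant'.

not significant

Each SE is √(p̂(1−p̂)/n): √(0.6930·0.3070/1164) = 0.01352 and √(0.7020·0.2980/591) = 0.01881.
SE(p̂₁ − p̂₂) = √(SE₁² + SE₂²) = √(0.0001827904 + 0.0003538161) = 0.02316, since the two samples are independent.
At 95% confidence z* = 1.960; margin = 1.960 × 0.02316 = 0.04539.
The difference is 0.6930 − 0.7020 = -0.0090, so the interval is -0.0090 ± 0.04539 = (-0.05439, 0.03639).
The interval (-0.05439, 0.03639) contains 0, so the difference is not significant.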